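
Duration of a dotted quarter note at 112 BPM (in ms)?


Working:
One quarter-note beat = 60000 / BPM = 60000 / 112 ms
Dotted quarter note = 3/2 × quarter note
Duration = 3/2 × 60000 / 112 = 90000 / 112
= 803.6 ms


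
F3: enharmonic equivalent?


Working:
Enharmonic notes sound the same pitch but are spelled with different letter names
F and Gbb name the same pitch class
= Gbb3


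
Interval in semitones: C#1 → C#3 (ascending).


Solution.
Absolute semitone position = octave×12 + chromatic position
C#1: 1×12 + 1 = 13
C#3: 3×12 + 1 = 37
Difference = 37 - 13 = 24
= 24 semitones


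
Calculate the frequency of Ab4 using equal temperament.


f = 440 × 2^(n/12) where n = semitones from A4
Ab4: -1 semitones from A4
f = 440 × 2^(-1/12)
f = 415.30 Hz


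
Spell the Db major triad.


Solution.
Major triad = root + major 3rd (4 semitones) + perfect 5th (7 semitones)
A triad on Db stacks thirds, so the chord tones use letter names D-F-A
Root: Db
Major 3rd above Db: F
Perfect 5th above Db: Ab
Chord = Db F Ab


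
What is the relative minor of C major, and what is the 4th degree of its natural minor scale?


Solution.
The relative minor shares the major's key signature and starts on its 6th degree
6th degree = a major 6th above the tonic; a major 6th above C is A
→ relative minor of C major is A minor
A natural minor scale: A B C D E F G
= A minor; 4th degree = D


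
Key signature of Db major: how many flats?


Flat major keys: C(0), F(1), Bb(2), Eb(3), Ab(4), Db(5), Gb(6), Cb(7)
Db major has 5 flats
Order of flats: Bb Eb Ab Db Gb Cb Fb → first 5: Bb, Eb, Ab, Db, Gb
= 5 flats


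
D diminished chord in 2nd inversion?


Root position: D F Ab
2nd inversion: move root and 3rd up an octave
Bass note: Ab
Notes (bottom to top) = Ab D F


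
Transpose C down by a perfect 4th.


perfect 4th: 4 letter names, 5 semitones
Letter: C - 3 → G
Pitch: C - 5 semitones, spelled as a G → G
= G


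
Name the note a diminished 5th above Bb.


Reasoning:
A 5th spans 5 letter names, so from B we land on F
A diminished 5th = 6 semitones above Bb
Spell F at that pitch: Fb
= Fb


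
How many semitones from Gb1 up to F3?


Absolute semitone position = octave×12 + chromatic position
Gb1: 1×12 + 6 = 18
F3: 3×12 + 5 = 41
Difference = 41 - 18 = 23
= 23 semitones


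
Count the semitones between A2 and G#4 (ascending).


Absolute semitone position = octave×12 + chromatic position
A2: 2×12 + 9 = 33
G#4: 4×12 + 8 = 56
Difference = 56 - 33 = 23
= 23 semitones


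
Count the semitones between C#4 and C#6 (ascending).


Step by step:
Absolute semitone position = octave×12 + chromatic position
C#4: 4×12 + 1 = 49
C#6: 6×12 + 1 = 73
Difference = 73 - 49 = 24
= 24 semitones


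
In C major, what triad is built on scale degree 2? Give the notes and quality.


C major scale: C D E F G A B
Diatonic triad on degree 2 stacks scale notes 2, 4, 6: D F A
D→F = 3 semitones; D→A = 7 semitones → minor triad
= D F A (minor)


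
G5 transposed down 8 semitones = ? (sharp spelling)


Let's work it out.
G5: chromatic position 7 in octave 5 → absolute = 5×12 + 7 = 67
Transpose down 8: 67 - 8 = 59
59 = 4×12 + 11 → B in octave 4
Result = B4


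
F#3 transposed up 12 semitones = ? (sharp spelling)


Solution.
F#3: chromatic position 6 in octave 3 → absolute = 3×12 + 6 = 42
Transpose up 12: 42 + 12 = 54
54 = 4×12 + 6 → F# in octave 4
Result = F#4


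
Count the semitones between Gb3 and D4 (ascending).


Absolute semitone position = octave×12 + chromatic position
Gb3: 3×12 + 6 = 42
D4: 4×12 + 2 = 50
Difference = 50 - 42 = 8
= 8 semitones


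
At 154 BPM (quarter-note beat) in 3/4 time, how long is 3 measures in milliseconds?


Step by step:
Quarter-note beat duration = 60000 / 154 ms
Beats per measure (3/4) = 3
One measure = 3 × 60000 / 154 = 180000 / 154 ms
3 measures = 3 × 180000 / 154 = 540000 / 154
= 3506.5 ms


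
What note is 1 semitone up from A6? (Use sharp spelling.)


Reasoning:
A6: chromatic position 9 in octave 6 → absolute = 6×12 + 9 = 81
Transpose up 1: 81 + 1 = 82
82 = 6×12 + 10 → A# in octave 6
Result = A#6


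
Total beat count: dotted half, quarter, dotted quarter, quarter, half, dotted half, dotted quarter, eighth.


Reasoning:
Beat values:
  dotted half = 3 beats
  quarter = 1 beat
  dotted quarter = 1.5 beats
  quarter = 1 beat
  half = 2 beats
  dotted half = 3 beats
  dotted quarter = 1.5 beats
  eighth = 0.5 beats
Sum = 3 + 1 + 1.5 + 1 + 2 + 3 + 1.5 + 0.5
= 13.5 beats


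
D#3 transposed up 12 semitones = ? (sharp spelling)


Let's work it out.
D#3: chromatic position 3 in octave 3 → absolute = 3×12 + 3 = 39
Transpose up 12: 39 + 12 = 51
51 = 4×12 + 3 → D# in octave 4
Result = D#4


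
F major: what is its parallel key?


Parallel keys share the same tonic but differ in mode
F major → parallel is F minor
= F minor


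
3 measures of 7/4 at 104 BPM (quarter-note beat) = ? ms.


Solution.
Quarter-note beat duration = 60000 / 104 ms
Beats per measure (7/4) = 7
One measure = 7 × 60000 / 104 = 420000 / 104 ms
3 measures = 3 × 420000 / 104 = 1260000 / 104
= 12115.4 ms


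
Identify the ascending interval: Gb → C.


Letter names: G → C spans 4 letter names → a 4th
Semitones: Gb → C = 6 half-steps
A 4th of 6 semitones is an augmented 4th
= augmented 4th


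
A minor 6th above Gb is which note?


Working:
A 6th spans 6 letter names, so from G we land on E
A minor 6th = 8 semitones above Gb
Spell E at that pitch: Ebb
= Ebb


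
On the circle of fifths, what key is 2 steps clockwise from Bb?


Step by step:
Each clockwise step on the circle of fifths moves up a perfect 5th
From Bb: Bb → F → C
= C


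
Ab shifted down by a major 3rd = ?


Step by step:
major 3rd: 3 letter names, 4 semitones
Letter: A - 2 → F
Pitch: Ab - 4 semitones, spelled as an F → Fb
= Fb


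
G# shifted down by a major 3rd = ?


major 3rd: 3 letter names, 4 semitones
Letter: G - 2 → E
Pitch: G# - 4 semitones, spelled as an E → E
= E


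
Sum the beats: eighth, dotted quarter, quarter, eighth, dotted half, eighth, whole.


Beat values:
  eighth = 0.5 beats
  dotted quarter = 1.5 beats
  quarter = 1 beat
  eighth = 0.5 beats
  dotted half = 3 beats
  eighth = 0.5 beats
  whole = 4 beats
Sum = 0.5 + 1.5 + 1 + 0.5 + 3 + 0.5 + 4
= 11 beats


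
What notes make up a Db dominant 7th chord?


Reasoning:
Dominant 7th chord = root + major 3rd + perfect 5th + minor 7th
Seventh chords stack in thirds, so the letter names are D-F-A-C
Root: Db
Major 3rd above Db: F
Perfect 5th above Db: Ab
Minor 7th above Db: Cb
Chord = Db F Ab Cb


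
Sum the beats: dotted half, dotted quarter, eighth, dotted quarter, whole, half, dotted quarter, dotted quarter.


Step by step:
Beat values:
  dotted half = 3 beats
  dotted quarter = 1.5 beats
  eighth = 0.5 beats
  dotted quarter = 1.5 beats
  whole = 4 beats
  half = 2 beats
  dotted quarter = 1.5 beats
  dotted quarter = 1.5 beats
Sum = 3 + 1.5 + 0.5 + 1.5 + 4 + 2 + 1.5 + 1.5
= 15.5 beats


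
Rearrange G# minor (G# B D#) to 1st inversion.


Working:
Root position: G# B D#
1st inversion: move root up an octave
Bass note: B
Notes (bottom to top) = B D# G#


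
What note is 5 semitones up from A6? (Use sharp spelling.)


Working:
A6: chromatic position 9 in octave 6 → absolute = 6×12 + 9 = 81
Transpose up 5: 81 + 5 = 86
86 = 7×12 + 2 → D in octave 7
Result = D7


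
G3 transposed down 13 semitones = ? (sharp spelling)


Working:
G3: chromatic position 7 in octave 3 → absolute = 3×12 + 7 = 43
Transpose down 13: 43 - 13 = 30
30 = 2×12 + 6 → F# in octave 2
Result = F#2


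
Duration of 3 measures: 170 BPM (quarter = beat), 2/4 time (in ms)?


Quarter-note beat duration = 60000 / 170 ms
Beats per measure (2/4) = 2
One measure = 2 × 60000 / 170 = 120000 / 170 ms
3 measures = 3 × 120000 / 170 = 360000 / 170
= 2117.6 ms


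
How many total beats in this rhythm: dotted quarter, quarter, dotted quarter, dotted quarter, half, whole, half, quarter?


Step by step:
Beat values:
  dotted quarter = 1.5 beats
  quarter = 1 beat
  dotted quarter = 1.5 beats
  dotted quarter = 1.5 beats
  half = 2 beats
  whole = 4 beats
  half = 2 beats
  quarter = 1 beat
Sum = 1.5 + 1 + 1.5 + 1.5 + 2 + 4 + 2 + 1
= 14.5 beats


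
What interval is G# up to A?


Letter names: G → A spans 2 letter names → a 2nd
Semitones: G# → A = 1 half-step
A 2nd of 1 semitone is a minor 2nd
= minor 2nd


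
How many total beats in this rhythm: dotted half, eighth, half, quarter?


Reasoning:
Beat values:
  dotted half = 3 beats
  eighth = 0.5 beats
  half = 2 beats
  quarter = 1 beat
Sum = 3 + 0.5 + 2 + 1
= 6.5 beats


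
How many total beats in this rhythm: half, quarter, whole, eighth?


Working:
Beat values:
  half = 2 beats
  quarter = 1 beat
  whole = 4 beats
  eighth = 0.5 beats
Sum = 2 + 1 + 4 + 0.5
= 7.5 beats


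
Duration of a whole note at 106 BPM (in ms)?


Let's work it out.
One quarter-note beat = 60000 / BPM = 60000 / 106 ms
Whole note = 4 × quarter note
Duration = 4 × 60000 / 106 = 240000 / 106
= 2264.2 ms


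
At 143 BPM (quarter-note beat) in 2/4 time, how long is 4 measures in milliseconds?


Working:
Quarter-note beat duration = 60000 / 143 ms
Beats per measure (2/4) = 2
One measure = 2 × 60000 / 143 = 120000 / 143 ms
4 measures = 4 × 120000 / 143 = 480000 / 143
= 3356.6 ms


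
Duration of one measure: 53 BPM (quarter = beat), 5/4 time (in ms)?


Let's work it out.
Quarter-note beat duration = 60000 / 53 ms
Beats per measure (5/4) = 5
One measure = 5 × 60000 / 53 = 300000 / 53 ms
= 5660.4 ms


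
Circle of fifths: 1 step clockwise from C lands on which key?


Step by step:
Each clockwise step on the circle of fifths moves up a perfect 5th
From C: C → G
= G


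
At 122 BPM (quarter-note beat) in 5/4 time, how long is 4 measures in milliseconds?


Solution.
Quarter-note beat duration = 60000 / 122 ms
Beats per measure (5/4) = 5
One measure = 5 × 60000 / 122 = 300000 / 122 ms
4 measures = 4 × 300000 / 122 = 1200000 / 122
= 9836.1 ms


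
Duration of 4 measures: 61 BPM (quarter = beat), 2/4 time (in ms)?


Quarter-note beat duration = 60000 / 61 ms
Beats per measure (2/4) = 2
One measure = 2 × 60000 / 61 = 120000 / 61 ms
4 measures = 4 × 120000 / 61 = 480000 / 61
= 7868.9 ms


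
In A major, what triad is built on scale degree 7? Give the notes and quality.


Step by step:
A major scale: A B C# D E F# G#
Diatonic triad on degree 7 stacks scale notes 7, 2, 4: G# B D
G#→B = 3 semitones; G#→D = 6 semitones → diminished triad
= G# B D (diminished)


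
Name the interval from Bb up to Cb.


Let's work it out.
Letter names: B → C spans 2 letter names → a 2nd
Semitones: Bb → Cb = 1 half-step
A 2nd of 1 semitone is a minor 2nd
= minor 2nd


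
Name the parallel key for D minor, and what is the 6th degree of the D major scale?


Parallel keys share the same tonic but differ in mode
D minor → parallel is D major
D major scale: D E F# G A B C#
= D major; 6th degree = B


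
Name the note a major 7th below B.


A 7th spans 7 letter names, so from B we land on C
A major 7th = 11 semitones below B
Spell C at that pitch: C
= C


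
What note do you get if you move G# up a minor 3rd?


minor 3rd: 3 letter names, 3 semitones
Letter: G + 2 → B
Pitch: G# + 3 semitones, spelled as a B → B
= B


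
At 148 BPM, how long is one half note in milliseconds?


One quarter-note beat = 60000 / BPM = 60000 / 148 ms
Half note = 2 × quarter note
Duration = 2 × 60000 / 148 = 120000 / 148
= 810.8 ms


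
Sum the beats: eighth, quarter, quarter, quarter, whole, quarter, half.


Let's work it out.
Beat values:
  eighth = 0.5 beats
  quarter = 1 beat
  quarter = 1 beat
  quarter = 1 beat
  whole = 4 beats
  quarter = 1 beat
  half = 2 beats
Sum = 0.5 + 1 + 1 + 1 + 4 + 1 + 2
= 10.5 beats


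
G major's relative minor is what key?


The relative minor shares the major's key signature and starts on its 6th degree
6th degree = a major 6th above the tonic; a major 6th above G is E
→ relative minor of G major is E minor
= E minor


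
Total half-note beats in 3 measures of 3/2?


Solution.
Time signature 3/2: the bottom number 2 means the half note gets one count
The top number 3 means 3 half-note beats per measure
Total = 3 × 3 measures
= 9 half-note beats


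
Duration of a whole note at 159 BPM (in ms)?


Solution.
One quarter-note beat = 60000 / BPM = 60000 / 159 ms
Whole note = 4 × quarter note
Duration = 4 × 60000 / 159 = 240000 / 159
= 1509.4 ms


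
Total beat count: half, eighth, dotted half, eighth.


Let's work it out.
Beat values:
  half = 2 beats
  eighth = 0.5 beats
  dotted half = 3 beats
  eighth = 0.5 beats
Sum = 2 + 0.5 + 3 + 0.5
= 6 beats


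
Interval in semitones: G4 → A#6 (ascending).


Absolute semitone position = octave×12 + chromatic position
G4: 4×12 + 7 = 55
A#6: 6×12 + 10 = 82
Difference = 82 - 55 = 27
= 27 semitones


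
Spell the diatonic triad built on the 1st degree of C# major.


C# major scale: C# D# E# F# G# A# B#
Diatonic triad on degree 1 stacks scale notes 1, 3, 5: C# E# G#
C#→E# = 4 semitones; C#→G# = 7 semitones → major triad
= C# E# G# (major)


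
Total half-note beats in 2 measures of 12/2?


Solution.
Time signature 12/2: the bottom number 2 means the half note gets one count
The top number 12 means 12 half-note beats per measure
Total = 12 × 2 measures
= 24 half-note beats


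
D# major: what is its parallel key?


Solution.
Parallel keys share the same tonic but differ in mode
D# major → parallel is D# minor
= D# minor


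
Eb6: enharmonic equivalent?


Working:
Enharmonic notes sound the same pitch but are spelled with different letter names
Eb and D# name the same pitch class
= D#6


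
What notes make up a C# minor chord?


Minor triad = root + minor 3rd (3 semitones) + perfect 5th (7 semitones)
A triad on C# stacks thirds, so the chord tones use letter names C-E-G
Root: C#
Minor 3rd above C#: E
Perfect 5th above C#: G#
Chord = C# E G#


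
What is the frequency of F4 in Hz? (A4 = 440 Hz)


f = 440 × 2^(n/12) where n = semitones from A4
F4: -4 semitones from A4
f = 440 × 2^(-4/12)
f = 349.23 Hz


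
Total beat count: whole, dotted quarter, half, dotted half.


Beat values:
  whole = 4 beats
  dotted quarter = 1.5 beats
  half = 2 beats
  dotted half = 3 beats
Sum = 4 + 1.5 + 2 + 3
= 10.5 beats


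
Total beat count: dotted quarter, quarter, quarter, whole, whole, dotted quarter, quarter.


Reasoning:
Beat values:
  dotted quarter = 1.5 beats
  quarter = 1 beat
  quarter = 1 beat
  whole = 4 beats
  whole = 4 beats
  dotted quarter = 1.5 beats
  quarter = 1 beat
Sum = 1.5 + 1 + 1 + 4 + 4 + 1.5 + 1
= 14 beats


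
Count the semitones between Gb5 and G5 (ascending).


Step by step:
Absolute semitone position = octave×12 + chromatic position
Gb5: 5×12 + 6 = 66
G5: 5×12 + 7 = 67
Difference = 67 - 66 = 1
= 1 semitone


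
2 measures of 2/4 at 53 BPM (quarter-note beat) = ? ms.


Solution.
Quarter-note beat duration = 60000 / 53 ms
Beats per measure (2/4) = 2
One measure = 2 × 60000 / 53 = 120000 / 53 ms
2 measures = 2 × 120000 / 53 = 240000 / 53
= 4528.3 ms


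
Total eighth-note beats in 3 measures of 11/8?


Solution.
Time signature 11/8: the bottom number 8 means the eighth note gets one count
The top number 11 means 11 eighth-note beats per measure
Total = 11 × 3 measures
= 33 eighth-note beats


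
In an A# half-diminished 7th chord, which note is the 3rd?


Reasoning:
Half-diminished 7th chord = root + minor 3rd + diminished 5th + minor 7th
Seventh chords stack in thirds, so the letter names are A-C-E-G
Root: A#
Minor 3rd above A#: C#
Diminished 5th above A#: E
Minor 7th above A#: G#
The 3rd = C#


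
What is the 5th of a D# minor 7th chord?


Let's work it out.
Minor 7th chord = root + minor 3rd + perfect 5th + minor 7th
Seventh chords stack in thirds, so the letter names are D-F-A-C
Root: D#
Minor 3rd above D#: F#
Perfect 5th above D#: A#
Minor 7th above D#: C#
The 5th = A#


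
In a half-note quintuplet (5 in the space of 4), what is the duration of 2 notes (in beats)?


Reasoning:
Quintuplet: 5 notes occupy the space of 4 half notes
Space = 4 × 2 = 8 beats
Each quintuplet note = 8 / 5 = 8/5 beats
2 notes = 2 × 8/5 = 16/5
= 16/5 beats


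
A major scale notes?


Step by step:
Major scale pattern: W-W-H-W-W-W-H (2-2-1-2-2-2-1 semitones)
Starting from A:
  A + 2 semitones → B
  B + 2 semitones → C#
  C# + 1 semitone → D
  D + 2 semitones → E
  E + 2 semitones → F#
  F# + 2 semitones → G#
  G# + 1 semitone → A
Scale = A B C# D E F# G#


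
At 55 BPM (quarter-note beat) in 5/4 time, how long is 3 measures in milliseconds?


Quarter-note beat duration = 60000 / 55 ms
Beats per measure (5/4) = 5
One measure = 5 × 60000 / 55 = 300000 / 55 ms
3 measures = 3 × 300000 / 55 = 900000 / 55
= 16363.6 ms


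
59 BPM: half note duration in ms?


Let's work it out.
One quarter-note beat = 60000 / BPM = 60000 / 59 ms
Half note = 2 × quarter note
Duration = 2 × 60000 / 59 = 120000 / 59
= 2033.9 ms


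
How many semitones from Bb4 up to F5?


Working:
Absolute semitone position = octave×12 + chromatic position
Bb4: 4×12 + 10 = 58
F5: 5×12 + 5 = 65
Difference = 65 - 58 = 7
= 7 semitones


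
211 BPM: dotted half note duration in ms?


Step by step:
One quarter-note beat = 60000 / BPM = 60000 / 211 ms
Dotted half note = 3 × quarter note
Duration = 3 × 60000 / 211 = 180000 / 211
= 853.1 ms


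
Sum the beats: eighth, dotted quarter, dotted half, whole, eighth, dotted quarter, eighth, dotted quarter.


Solution.
Beat values:
  eighth = 0.5 beats
  dotted quarter = 1.5 beats
  dotted half = 3 beats
  whole = 4 beats
  eighth = 0.5 beats
  dotted quarter = 1.5 beats
  eighth = 0.5 beats
  dotted quarter = 1.5 beats
Sum = 0.5 + 1.5 + 3 + 4 + 0.5 + 1.5 + 0.5 + 1.5
= 13 beats


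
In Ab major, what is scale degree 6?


Reasoning:
Major scale pattern: W-W-H-W-W-W-H (2-2-1-2-2-2-1 semitones)
Starting from Ab:
  Ab + 2 semitones → Bb
  Bb + 2 semitones → C
  C + 1 semitone → Db
  Db + 2 semitones → Eb
  Eb + 2 semitones → F
  F + 2 semitones → G
  G + 1 semitone → Ab
Scale: Ab Bb C Db Eb F G
Degree 6 = F


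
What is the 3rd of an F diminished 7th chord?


Let's work it out.
Diminished 7th chord = root + minor 3rd + diminished 5th + diminished 7th
Seventh chords stack in thirds, so the letter names are F-A-C-E
Root: F
Minor 3rd above F: Ab
Diminished 5th above F: Cb
Diminished 7th above F: Ebb
The 3rd = Ab


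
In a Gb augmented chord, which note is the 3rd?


Reasoning:
Augmented triad = root + major 3rd (4 semitones) + augmented 5th (8 semitones)
A triad on Gb stacks thirds, so the chord tones use letter names G-B-D
Root: Gb
Major 3rd above Gb: Bb
Augmented 5th above Gb: D
The 3rd = Bb


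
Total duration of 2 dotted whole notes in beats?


Solution.
Base whole note = 4 beats
Dot 1 adds half the previous value: +2
One dotted whole = 4 + 2 = 6
2 of them = 2 × 6 = 12
= 12 beats


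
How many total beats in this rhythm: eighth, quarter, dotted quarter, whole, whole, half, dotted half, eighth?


Let's work it out.
Beat values:
  eighth = 0.5 beats
  quarter = 1 beat
  dotted quarter = 1.5 beats
  whole = 4 beats
  whole = 4 beats
  half = 2 beats
  dotted half = 3 beats
  eighth = 0.5 beats
Sum = 0.5 + 1 + 1.5 + 4 + 4 + 2 + 3 + 0.5
= 16.5 beats


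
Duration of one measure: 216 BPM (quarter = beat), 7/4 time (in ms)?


Let's work it out.
Quarter-note beat duration = 60000 / 216 ms
Beats per measure (7/4) = 7
One measure = 7 × 60000 / 216 = 420000 / 216 ms
= 1944.4 ms


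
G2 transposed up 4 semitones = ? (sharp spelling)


Solution.
G2: chromatic position 7 in octave 2 → absolute = 2×12 + 7 = 31
Transpose up 4: 31 + 4 = 35
35 = 2×12 + 11 → B in octave 2
Result = B2


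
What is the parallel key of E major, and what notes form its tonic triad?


Reasoning:
Parallel keys share the same tonic but differ in mode
E major → parallel is E minor
Tonic triad of E minor = E G B
= E minor; triad = E G B


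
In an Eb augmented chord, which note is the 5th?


Augmented triad = root + major 3rd (4 semitones) + augmented 5th (8 semitones)
A triad on Eb stacks thirds, so the chord tones use letter names E-G-B
Root: Eb
Major 3rd above Eb: G
Augmented 5th above Eb: B
The 5th = B


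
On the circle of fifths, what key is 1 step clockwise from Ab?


Step by step:
Each clockwise step on the circle of fifths moves up a perfect 5th
From Ab: Ab → Eb
= Eb


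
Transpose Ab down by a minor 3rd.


Let's work it out.
minor 3rd: 3 letter names, 3 semitones
Letter: A - 2 → F
Pitch: Ab - 3 semitones, spelled as an F → F
= F


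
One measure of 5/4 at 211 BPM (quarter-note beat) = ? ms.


Step by step:
Quarter-note beat duration = 60000 / 211 ms
Beats per measure (5/4) = 5
One measure = 5 × 60000 / 211 = 300000 / 211 ms
= 1421.8 ms


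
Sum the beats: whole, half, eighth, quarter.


Solution.
Beat values:
  whole = 4 beats
  half = 2 beats
  eighth = 0.5 beats
  quarter = 1 beat
Sum = 4 + 2 + 0.5 + 1
= 7.5 beats


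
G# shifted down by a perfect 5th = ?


Let's work it out.
perfect 5th: 5 letter names, 7 semitones
Letter: G - 4 → C
Pitch: G# - 7 semitones, spelled as a C → C#
= C#


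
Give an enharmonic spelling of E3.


Solution.
Enharmonic notes sound the same pitch but are spelled with different letter names
E and Fb name the same pitch class
= Fb3


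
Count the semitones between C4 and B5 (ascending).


Working:
Absolute semitone position = octave×12 + chromatic position
C4: 4×12 + 0 = 48
B5: 5×12 + 11 = 71
Difference = 71 - 48 = 23
= 23 semitones


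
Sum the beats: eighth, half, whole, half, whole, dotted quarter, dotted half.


Working:
Beat values:
  eighth = 0.5 beats
  half = 2 beats
  whole = 4 beats
  half = 2 beats
  whole = 4 beats
  dotted quarter = 1.5 beats
  dotted half = 3 beats
Sum = 0.5 + 2 + 4 + 2 + 4 + 1.5 + 3
= 17 beats


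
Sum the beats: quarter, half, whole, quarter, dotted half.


Step by step:
Beat values:
  quarter = 1 beat
  half = 2 beats
  whole = 4 beats
  quarter = 1 beat
  dotted half = 3 beats
Sum = 1 + 2 + 4 + 1 + 3
= 11 beats


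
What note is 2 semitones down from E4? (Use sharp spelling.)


E4: chromatic position 4 in octave 4 → absolute = 4×12 + 4 = 52
Transpose down 2: 52 - 2 = 50
50 = 4×12 + 2 → D in octave 4
Result = D4


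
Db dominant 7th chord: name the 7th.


Dominant 7th chord = root + major 3rd + perfect 5th + minor 7th
Seventh chords stack in thirds, so the letter names are D-F-A-C
Root: Db
Major 3rd above Db: F
Perfect 5th above Db: Ab
Minor 7th above Db: Cb
The 7th = Cb


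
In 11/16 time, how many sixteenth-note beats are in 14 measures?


Time signature 11/16: the bottom number 16 means the sixteenth note gets one count
The top number 11 means 11 sixteenth-note beats per measure
Total = 11 × 14 measures
= 154 sixteenth-note beats


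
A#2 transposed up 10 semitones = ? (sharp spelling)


Step by step:
A#2: chromatic position 10 in octave 2 → absolute = 2×12 + 10 = 34
Transpose up 10: 34 + 10 = 44
44 = 3×12 + 8 → G# in octave 3
Result = G#3


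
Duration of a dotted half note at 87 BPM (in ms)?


One quarter-note beat = 60000 / BPM = 60000 / 87 ms
Dotted half note = 3 × quarter note
Duration = 3 × 60000 / 87 = 180000 / 87
= 2069.0 ms


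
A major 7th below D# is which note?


Reasoning:
A 7th spans 7 letter names, so from D we land on E
A major 7th = 11 semitones below D#
Spell E at that pitch: E
= E


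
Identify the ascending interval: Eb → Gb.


Let's work it out.
Letter names: E → G spans 3 letter names → a 3rd
Semitones: Eb → Gb = 3 half-steps
A 3rd of 3 semitones is a minor 3rd
= minor 3rd


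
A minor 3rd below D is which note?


Let's work it out.
A 3rd spans 3 letter names, so from D we land on B
A minor 3rd = 3 semitones below D
Spell B at that pitch: B
= B


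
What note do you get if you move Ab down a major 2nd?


Let's work it out.
major 2nd: 2 letter names, 2 semitones
Letter: A - 1 → G
Pitch: Ab - 2 semitones, spelled as a G → Gb
= Gb


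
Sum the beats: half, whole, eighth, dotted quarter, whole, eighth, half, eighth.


Beat values:
  half = 2 beats
  whole = 4 beats
  eighth = 0.5 beats
  dotted quarter = 1.5 beats
  whole = 4 beats
  eighth = 0.5 beats
  half = 2 beats
  eighth = 0.5 beats
Sum = 2 + 4 + 0.5 + 1.5 + 4 + 0.5 + 2 + 0.5
= 15 beats


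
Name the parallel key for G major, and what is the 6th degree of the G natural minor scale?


Reasoning:
Parallel keys share the same tonic but differ in mode
G major → parallel is G minor
G natural minor scale: G A Bb C D Eb F
= G minor; 6th degree = Eb


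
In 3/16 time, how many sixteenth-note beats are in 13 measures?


Solution.
Time signature 3/16: the bottom number 16 means the sixteenth note gets one count
The top number 3 means 3 sixteenth-note beats per measure
Total = 3 × 13 measures
= 39 sixteenth-note beats


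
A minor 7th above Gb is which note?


Working:
A 7th spans 7 letter names, so from G we land on F
A minor 7th = 10 semitones above Gb
Spell F at that pitch: Fb
= Fb


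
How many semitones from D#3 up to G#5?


Step by step:
Absolute semitone position = octave×12 + chromatic position
D#3: 3×12 + 3 = 39
G#5: 5×12 + 8 = 68
Difference = 68 - 39 = 29
= 29 semitones


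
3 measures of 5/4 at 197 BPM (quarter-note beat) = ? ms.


Working:
Quarter-note beat duration = 60000 / 197 ms
Beats per measure (5/4) = 5
One measure = 5 × 60000 / 197 = 300000 / 197 ms
3 measures = 3 × 300000 / 197 = 900000 / 197
= 4568.5 ms


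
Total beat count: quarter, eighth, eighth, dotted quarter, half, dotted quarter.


Working:
Beat values:
  quarter = 1 beat
  eighth = 0.5 beats
  eighth = 0.5 beats
  dotted quarter = 1.5 beats
  half = 2 beats
  dotted quarter = 1.5 beats
Sum = 1 + 0.5 + 0.5 + 1.5 + 2 + 1.5
= 7 beats


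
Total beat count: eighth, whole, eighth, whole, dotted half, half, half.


Reasoning:
Beat values:
  eighth = 0.5 beats
  whole = 4 beats
  eighth = 0.5 beats
  whole = 4 beats
  dotted half = 3 beats
  half = 2 beats
  half = 2 beats
Sum = 0.5 + 4 + 0.5 + 4 + 3 + 2 + 2
= 16 beats


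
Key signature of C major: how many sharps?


Step by step:
Sharp major keys follow the circle of fifths: C(0), G(1), D(2), A(3), E(4), B(5), F#(6), C#(7)
C major has 0 sharps
= 0 sharps


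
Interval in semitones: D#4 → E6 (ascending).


Working:
Absolute semitone position = octave×12 + chromatic position
D#4: 4×12 + 3 = 51
E6: 6×12 + 4 = 76
Difference = 76 - 51 = 25
= 25 semitones


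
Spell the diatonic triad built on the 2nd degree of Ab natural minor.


Ab natural minor scale: Ab Bb Cb Db Eb Fb Gb
Diatonic triad on degree 2 stacks scale notes 2, 4, 6: Bb Db Fb
Bb→Db = 3 semitones; Bb→Fb = 6 semitones → diminished triad
= Bb Db Fb (diminished)


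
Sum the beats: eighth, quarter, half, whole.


Reasoning:
Beat values:
  eighth = 0.5 beats
  quarter = 1 beat
  half = 2 beats
  whole = 4 beats
Sum = 0.5 + 1 + 2 + 4
= 7.5 beats


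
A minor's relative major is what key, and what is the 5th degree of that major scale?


Solution.
The relative major shares the key signature and is a minor 3rd above the minor tonic
A minor 3rd above A is C
→ relative major of A minor is C major
C major scale: C D E F G A B
= C major; 5th degree = G


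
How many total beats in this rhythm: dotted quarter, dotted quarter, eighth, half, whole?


Beat values:
  dotted quarter = 1.5 beats
  dotted quarter = 1.5 beats
  eighth = 0.5 beats
  half = 2 beats
  whole = 4 beats
Sum = 1.5 + 1.5 + 0.5 + 2 + 4
= 9.5 beats


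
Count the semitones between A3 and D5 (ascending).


Absolute semitone position = octave×12 + chromatic position
A3: 3×12 + 9 = 45
D5: 5×12 + 2 = 62
Difference = 62 - 45 = 17
= 17 semitones


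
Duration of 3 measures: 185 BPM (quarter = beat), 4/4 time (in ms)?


Reasoning:
Quarter-note beat duration = 60000 / 185 ms
Beats per measure (4/4) = 4
One measure = 4 × 60000 / 185 = 240000 / 185 ms
3 measures = 3 × 240000 / 185 = 720000 / 185
= 3891.9 ms


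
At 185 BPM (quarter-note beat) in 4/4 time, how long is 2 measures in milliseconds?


Quarter-note beat duration = 60000 / 185 ms
Beats per measure (4/4) = 4
One measure = 4 × 60000 / 185 = 240000 / 185 ms
2 measures = 2 × 240000 / 185 = 480000 / 185
= 2594.6 ms


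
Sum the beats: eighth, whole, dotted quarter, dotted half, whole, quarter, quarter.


Let's work it out.
Beat values:
  eighth = 0.5 beats
  whole = 4 beats
  dotted quarter = 1.5 beats
  dotted half = 3 beats
  whole = 4 beats
  quarter = 1 beat
  quarter = 1 beat
Sum = 0.5 + 4 + 1.5 + 3 + 4 + 1 + 1
= 15 beats


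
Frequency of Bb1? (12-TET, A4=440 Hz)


Step by step:
f = 440 × 2^(n/12) where n = semitones from A4
Bb1: -35 semitones from A4
f = 440 × 2^(-35/12)
f = 58.27 Hz


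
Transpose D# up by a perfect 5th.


Working:
perfect 5th: 5 letter names, 7 semitones
Letter: D + 4 → A
Pitch: D# + 7 semitones, spelled as an A → A#
= A#


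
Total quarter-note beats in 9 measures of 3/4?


Reasoning:
Time signature 3/4: the bottom number 4 means the quarter note gets one count
The top number 3 means 3 quarter-note beats per measure
Total = 3 × 9 measures
= 27 quarter-note beats


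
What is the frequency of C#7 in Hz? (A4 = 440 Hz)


Let's work it out.
f = 440 × 2^(n/12) where n = semitones from A4
C#7: 28 semitones from A4
f = 440 × 2^(28/12)
f = 2217.46 Hz


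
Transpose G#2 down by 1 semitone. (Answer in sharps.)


Reasoning:
G#2: chromatic position 8 in octave 2 → absolute = 2×12 + 8 = 32
Transpose down 1: 32 - 1 = 31
31 = 2×12 + 7 → G in octave 2
Result = G2


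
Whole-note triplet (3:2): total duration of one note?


Triplet: 3 notes occupy the space of 2 whole notes
Space = 2 × 4 = 8 beats
Each triplet note = 8 / 3 = 8/3 beats
= 8/3 beats


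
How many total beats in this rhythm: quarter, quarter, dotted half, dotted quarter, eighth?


Beat values:
  quarter = 1 beat
  quarter = 1 beat
  dotted half = 3 beats
  dotted quarter = 1.5 beats
  eighth = 0.5 beats
Sum = 1 + 1 + 3 + 1.5 + 0.5
= 7 beats


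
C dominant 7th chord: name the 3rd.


Reasoning:
Dominant 7th chord = root + major 3rd + perfect 5th + minor 7th
Seventh chords stack in thirds, so the letter names are C-E-G-B
Root: C
Major 3rd above C: E
Perfect 5th above C: G
Minor 7th above C: Bb
The 3rd = E


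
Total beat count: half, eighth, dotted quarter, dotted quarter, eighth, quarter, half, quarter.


Beat values:
  half = 2 beats
  eighth = 0.5 beats
  dotted quarter = 1.5 beats
  dotted quarter = 1.5 beats
  eighth = 0.5 beats
  quarter = 1 beat
  half = 2 beats
  quarter = 1 beat
Sum = 2 + 0.5 + 1.5 + 1.5 + 0.5 + 1 + 2 + 1
= 10 beats


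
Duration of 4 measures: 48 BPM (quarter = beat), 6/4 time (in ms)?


Quarter-note beat duration = 60000 / 48 ms
Beats per measure (6/4) = 6
One measure = 6 × 60000 / 48 = 360000 / 48 ms
4 measures = 4 × 360000 / 48 = 1440000 / 48
= 30000.0 ms


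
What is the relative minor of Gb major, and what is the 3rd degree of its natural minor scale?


Working:
The relative minor shares the major's key signature and starts on its 6th degree
6th degree = a major 6th above the tonic; a major 6th above Gb is Eb
→ relative minor of Gb major is Eb minor
Eb natural minor scale: Eb F Gb Ab Bb Cb Db
= Eb minor; 3rd degree = Gb


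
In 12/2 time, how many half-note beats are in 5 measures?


Solution.
Time signature 12/2: the bottom number 2 means the half note gets one count
The top number 12 means 12 half-note beats per measure
Total = 12 × 5 measures
= 60 half-note beats


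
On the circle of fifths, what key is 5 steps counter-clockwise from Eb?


Let's work it out.
Each counter-clockwise step moves down a perfect 5th (= up a perfect 4th)
From Eb: Eb → Ab → Db → F#/Gb → B → E
= E


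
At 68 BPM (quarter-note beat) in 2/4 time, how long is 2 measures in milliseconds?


Let's work it out.
Quarter-note beat duration = 60000 / 68 ms
Beats per measure (2/4) = 2
One measure = 2 × 60000 / 68 = 120000 / 68 ms
2 measures = 2 × 120000 / 68 = 240000 / 68
= 3529.4 ms


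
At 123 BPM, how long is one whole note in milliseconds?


One quarter-note beat = 60000 / BPM = 60000 / 123 ms
Whole note = 4 × quarter note
Duration = 4 × 60000 / 123 = 240000 / 123
= 1951.2 ms


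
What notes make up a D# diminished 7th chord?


Reasoning:
Diminished 7th chord = root + minor 3rd + diminished 5th + diminished 7th
Seventh chords stack in thirds, so the letter names are D-F-A-C
Root: D#
Minor 3rd above D#: F#
Diminished 5th above D#: A
Diminished 7th above D#: C
Chord = D# F# A C


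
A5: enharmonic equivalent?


Solution.
Enharmonic notes sound the same pitch but are spelled with different letter names
A and G## name the same pitch class
= G##5


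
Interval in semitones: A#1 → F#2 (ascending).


Absolute semitone position = octave×12 + chromatic position
A#1: 1×12 + 10 = 22
F#2: 2×12 + 6 = 30
Difference = 30 - 22 = 8
= 8 semitones


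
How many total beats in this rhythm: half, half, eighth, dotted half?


Let's work it out.
Beat values:
  half = 2 beats
  half = 2 beats
  eighth = 0.5 beats
  dotted half = 3 beats
Sum = 2 + 2 + 0.5 + 3
= 7.5 beats


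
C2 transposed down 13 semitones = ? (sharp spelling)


C2: chromatic position 0 in octave 2 → absolute = 2×12 + 0 = 24
Transpose down 13: 24 - 13 = 11
11 = 0×12 + 11 → B in octave 0
Result = B0


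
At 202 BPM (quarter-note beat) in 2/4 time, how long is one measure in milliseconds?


Quarter-note beat duration = 60000 / 202 ms
Beats per measure (2/4) = 2
One measure = 2 × 60000 / 202 = 120000 / 202 ms
= 594.1 ms


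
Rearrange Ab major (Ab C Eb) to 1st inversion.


Let's work it out.
Root position: Ab C Eb
1st inversion: move root up an octave
Bass note: C
Notes (bottom to top) = C Eb Ab


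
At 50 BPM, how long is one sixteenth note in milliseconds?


Solution.
One quarter-note beat = 60000 / BPM = 60000 / 50 ms
Sixteenth note = 1/4 × quarter note
Duration = 1/4 × 60000 / 50 = 15000 / 50
= 300.0 ms


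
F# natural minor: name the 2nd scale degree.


Natural minor scale pattern: W-H-W-W-H-W-W (2-1-2-2-1-2-2 semitones)
Starting from F#:
  F# + 2 semitones → G#
  G# + 1 semitone → A
  A + 2 semitones → B
  B + 2 semitones → C#
  C# + 1 semitone → D
  D + 2 semitones → E
  E + 2 semitones → F#
Scale: F# G# A B C# D E
Degree 2 = G#


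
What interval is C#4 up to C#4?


Letter names: C → C spans 1 letter name → a unison
Semitones: C#4 → C#4 = 0 half-steps
A unison of 0 semitones is a perfect unison
= perfect unison


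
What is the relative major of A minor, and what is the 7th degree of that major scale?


Reasoning:
The relative major shares the key signature and is a minor 3rd above the minor tonic
A minor 3rd above A is C
→ relative major of A minor is C major
C major scale: C D E F G A B
= C major; 7th degree = B


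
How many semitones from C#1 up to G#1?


Step by step:
Absolute semitone position = octave×12 + chromatic position
C#1: 1×12 + 1 = 13
G#1: 1×12 + 8 = 20
Difference = 20 - 13 = 7
= 7 semitones


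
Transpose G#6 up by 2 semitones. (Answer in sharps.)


Step by step:
G#6: chromatic position 8 in octave 6 → absolute = 6×12 + 8 = 80
Transpose up 2: 80 + 2 = 82
82 = 6×12 + 10 → A# in octave 6
Result = A#6


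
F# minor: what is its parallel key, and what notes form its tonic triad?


Solution.
Parallel keys share the same tonic but differ in mode
F# minor → parallel is F# major
Tonic triad of F# major = F# A# C#
= F# major; triad = F# A# C#


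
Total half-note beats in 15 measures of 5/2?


Working:
Time signature 5/2: the bottom number 2 means the half note gets one count
The top number 5 means 5 half-note beats per measure
Total = 5 × 15 measures
= 75 half-note beats


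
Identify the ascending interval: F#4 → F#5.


Step by step:
Letter names: F → F spans 8 letter names → an octave
Semitones: F#4 → F#5 = 12 half-steps
An octave of 12 semitones is a perfect octave
= perfect octave


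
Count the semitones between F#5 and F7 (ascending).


Let's work it out.
Absolute semitone position = octave×12 + chromatic position
F#5: 5×12 + 6 = 66
F7: 7×12 + 5 = 89
Difference = 89 - 66 = 23
= 23 semitones


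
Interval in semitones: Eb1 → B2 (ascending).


Absolute semitone position = octave×12 + chromatic position
Eb1: 1×12 + 3 = 15
B2: 2×12 + 11 = 35
Difference = 35 - 15 = 20
= 20 semitones


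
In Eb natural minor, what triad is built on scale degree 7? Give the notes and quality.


Eb natural minor scale: Eb F Gb Ab Bb Cb Db
Diatonic triad on degree 7 stacks scale notes 7, 2, 4: Db F Ab
Db→F = 4 semitones; Db→Ab = 7 semitones → major triad
= Db F Ab (major)


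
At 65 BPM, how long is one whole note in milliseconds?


Reasoning:
One quarter-note beat = 60000 / BPM = 60000 / 65 ms
Whole note = 4 × quarter note
Duration = 4 × 60000 / 65 = 240000 / 65
= 3692.3 ms


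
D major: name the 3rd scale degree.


Let's work it out.
Major scale pattern: W-W-H-W-W-W-H (2-2-1-2-2-2-1 semitones)
Starting from D:
  D + 2 semitones → E
  E + 2 semitones → F#
  F# + 1 semitone → G
  G + 2 semitones → A
  A + 2 semitones → B
  B + 2 semitones → C#
  C# + 1 semitone → D
Scale: D E F# G A B C#
Degree 3 = F#


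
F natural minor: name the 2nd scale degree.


Working:
Natural minor scale pattern: W-H-W-W-H-W-W (2-1-2-2-1-2-2 semitones)
Starting from F:
  F + 2 semitones → G
  G + 1 semitone → Ab
  Ab + 2 semitones → Bb
  Bb + 2 semitones → C
  C + 1 semitone → Db
  Db + 2 semitones → Eb
  Eb + 2 semitones → F
Scale: F G Ab Bb C Db Eb
Degree 2 = G


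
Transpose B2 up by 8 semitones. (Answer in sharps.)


Reasoning:
B2: chromatic position 11 in octave 2 → absolute = 2×12 + 11 = 35
Transpose up 8: 35 + 8 = 43
43 = 3×12 + 7 → G in octave 3
Result = G3


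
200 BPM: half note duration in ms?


Step by step:
One quarter-note beat = 60000 / BPM = 60000 / 200 ms
Half note = 2 × quarter note
Duration = 2 × 60000 / 200 = 120000 / 200
= 600.0 ms


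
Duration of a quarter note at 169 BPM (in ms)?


One quarter-note beat = 60000 / BPM = 60000 / 169 ms
Duration = 60000 / 169
= 355.0 ms


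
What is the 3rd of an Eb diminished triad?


Step by step:
Diminished triad = root + minor 3rd (3 semitones) + diminished 5th (6 semitones)
A triad on Eb stacks thirds, so the chord tones use letter names E-G-B
Root: Eb
Minor 3rd above Eb: Gb
Diminished 5th above Eb: Bbb
The 3rd = Gb


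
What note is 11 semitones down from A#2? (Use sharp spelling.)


Reasoning:
A#2: chromatic position 10 in octave 2 → absolute = 2×12 + 10 = 34
Transpose down 11: 34 - 11 = 23
23 = 1×12 + 11 → B in octave 1
Result = B1


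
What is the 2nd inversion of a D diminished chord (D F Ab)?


Step by step:
Root position: D F Ab
2nd inversion: move root and 3rd up an octave
Bass note: Ab
Notes (bottom to top) = Ab D F


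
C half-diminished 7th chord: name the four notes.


Half-diminished 7th chord = root + minor 3rd + diminished 5th + minor 7th
Seventh chords stack in thirds, so the letter names are C-E-G-B
Root: C
Minor 3rd above C: Eb
Diminished 5th above C: Gb
Minor 7th above C: Bb
Chord = C Eb Gb Bb
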